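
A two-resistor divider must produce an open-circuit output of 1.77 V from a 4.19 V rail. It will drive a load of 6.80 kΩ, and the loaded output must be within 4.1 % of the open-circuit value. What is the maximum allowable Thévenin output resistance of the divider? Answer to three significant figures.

Loading drop = R_th/(R_th + R_L) ≤ 0.0410, so R_th ≤ R_L · ε/(1−ε) = 6.80 kΩ × 0.0410/0.9590 = 291 Ω.
(Any R1, R2 with R2/(R1+R2) = 0.422 and R1‖R2 ≤ 291 Ω will meet the spec.)

R_th ≤ 291 Ω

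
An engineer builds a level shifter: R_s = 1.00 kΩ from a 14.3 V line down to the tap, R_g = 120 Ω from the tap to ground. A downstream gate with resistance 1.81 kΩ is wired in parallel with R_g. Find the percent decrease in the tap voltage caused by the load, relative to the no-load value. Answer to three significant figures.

5.59 %

The divider's output (Thévenin) resistance is R_s‖R_g = 107.1 Ω.
Fractional drop under load = R_th/(R_th + R_L) = 107.1 / (107.1 + 1810) = 0.05589.
So the output falls by 5.59 %.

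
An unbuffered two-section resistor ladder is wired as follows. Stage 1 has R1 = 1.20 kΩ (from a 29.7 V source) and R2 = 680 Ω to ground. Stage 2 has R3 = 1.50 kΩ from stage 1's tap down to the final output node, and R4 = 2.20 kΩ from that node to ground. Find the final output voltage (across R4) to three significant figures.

V_out ≈ 5.72 V

Stage 2 presents R3+R4 = 3700 Ω as a load on stage 1's tap.
Stage 1's lower leg becomes R2‖(R3+R4) = 574.4 Ω, so V_mid = 29.7 × 574.4/1774 = 9.615 V.
Stage 2 is itself unloaded: V_out = V_mid × R4/(R3+R4) = 9.615 × 2200/3700 = 5.72 V.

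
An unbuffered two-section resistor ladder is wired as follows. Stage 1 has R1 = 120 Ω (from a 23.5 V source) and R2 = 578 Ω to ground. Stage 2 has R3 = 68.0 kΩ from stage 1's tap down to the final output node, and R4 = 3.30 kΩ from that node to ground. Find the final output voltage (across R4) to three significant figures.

V_out ≈ 0.899 V

Stage 2 presents R3+R4 = 71300 Ω as a load on stage 1's tap.
Stage 1's lower leg becomes R2‖(R3+R4) = 573.4 Ω, so V_mid = 23.5 × 573.4/693.4 = 19.43 V.
Stage 2 is itself unloaded: V_out = V_mid × R4/(R3+R4) = 19.43 × 3300/71300 = 0.899 V.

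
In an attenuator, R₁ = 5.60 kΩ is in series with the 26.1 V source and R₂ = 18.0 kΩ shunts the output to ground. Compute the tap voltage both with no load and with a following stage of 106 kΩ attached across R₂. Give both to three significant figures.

Unloaded: 19.9 V; loaded: 19.1 V

Open-circuit: V = 26.1 × 18.0/(5.60 + 18.0) = 19.9 V.
With the load, R₂ becomes R₂‖R_L = 15.39 kΩ, so V = 26.1 × 15.39/20.99 = 19.1 V.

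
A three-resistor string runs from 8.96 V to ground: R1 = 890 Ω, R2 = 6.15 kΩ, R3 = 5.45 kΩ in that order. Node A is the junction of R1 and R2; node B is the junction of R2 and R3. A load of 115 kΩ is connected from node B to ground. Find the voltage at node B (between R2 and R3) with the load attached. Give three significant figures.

At node B, R3 is in parallel with the load: R3‖R_L = 5203 Ω.
Below node A the resistance is R2 + (R3‖R_L) = 11350 Ω, so V_A = 8.96 × 11350/12240 = 8.309 V.
Then V_B = V_A × (R3‖R_L)/(R2 + R3‖R_L) = 8.309 × 5203/11350 = 3.81 V.

V ≈ 3.81 V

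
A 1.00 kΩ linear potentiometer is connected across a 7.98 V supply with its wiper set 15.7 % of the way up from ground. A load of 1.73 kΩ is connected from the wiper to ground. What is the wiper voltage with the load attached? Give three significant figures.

The wiper splits the pot into (1−α)R = 843.0 Ω above and αR = 157.0 Ω below.
Lower section ‖ load = 143.9 Ω.
V_wiper = 7.98 × 143.9/(843.0 + 143.9) = 1.16 V.

V ≈ 1.16 V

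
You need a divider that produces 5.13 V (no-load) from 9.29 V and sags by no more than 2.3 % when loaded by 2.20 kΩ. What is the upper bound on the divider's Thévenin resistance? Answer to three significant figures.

Loading drop = R_th/(R_th + R_L) ≤ 0.0230, so R_th ≤ R_L · ε/(1−ε) = 2.20 kΩ × 0.0230/0.9770 = 51.8 Ω.
(Any R1, R2 with R2/(R1+R2) = 0.552 and R1‖R2 ≤ 51.8 Ω will meet the spec.)

R_th ≤ 51.8 Ω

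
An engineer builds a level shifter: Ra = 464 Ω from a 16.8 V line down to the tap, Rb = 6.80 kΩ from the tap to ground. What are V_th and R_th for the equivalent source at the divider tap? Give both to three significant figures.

V_th = 15.7 V, R_th = 434 Ω

V_th is the open-circuit tap voltage: 16.8 × 6800/(464 + 6800) = 15.7 V.
With the supply zeroed, Ra and Rb appear in parallel from the tap: R_th = Ra‖Rb = (464 × 6800)/7264 = 434 Ω.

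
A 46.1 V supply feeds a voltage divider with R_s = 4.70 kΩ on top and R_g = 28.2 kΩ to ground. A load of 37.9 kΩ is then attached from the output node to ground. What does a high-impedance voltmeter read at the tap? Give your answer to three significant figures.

The load sits in parallel with R_g: R_g‖R_L = (28.2 × 37.9) / (28.2 + 37.9) = 16.17 kΩ.
V_out = 46.1 × 16.17 / (4.70 + 16.17) = 46.1 × 16.17/20.87 = 35.7 V.
(Unloaded it would have been 39.5 V.)

V_out ≈ 35.7 V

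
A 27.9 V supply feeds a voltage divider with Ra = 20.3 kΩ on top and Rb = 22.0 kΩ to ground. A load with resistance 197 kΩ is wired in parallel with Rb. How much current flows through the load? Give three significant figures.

I_L ≈ 0.0699 mA

Rb‖R_L = 19.79 kΩ; V_out = 27.9 × 19.79/40.09 = 13.77 V.
I_L = V_out / R_L = 13.77 / 197 kΩ = 0.0699 mA.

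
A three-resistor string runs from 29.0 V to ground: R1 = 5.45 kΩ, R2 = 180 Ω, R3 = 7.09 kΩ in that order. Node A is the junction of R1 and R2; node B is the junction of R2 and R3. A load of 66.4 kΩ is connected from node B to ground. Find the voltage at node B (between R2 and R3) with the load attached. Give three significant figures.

V ≈ 15.4 V

At node B, R3 is in parallel with the load: R3‖R_L = 6406 Ω.
Below node A the resistance is R2 + (R3‖R_L) = 6586 Ω, so V_A = 29.0 × 6586/12040 = 15.87 V.
Then V_B = V_A × (R3‖R_L)/(R2 + R3‖R_L) = 15.87 × 6406/6586 = 15.4 V.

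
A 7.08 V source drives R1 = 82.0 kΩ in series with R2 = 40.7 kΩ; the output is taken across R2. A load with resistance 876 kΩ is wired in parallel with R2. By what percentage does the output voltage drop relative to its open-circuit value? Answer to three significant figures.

The divider's output (Thévenin) resistance is R1‖R2 = 27.20 kΩ.
Fractional drop under load = R_th/(R_th + R_L) = 27.20 / (27.20 + 876) = 0.03011.
So the output falls by 3.01 %.

3.01 %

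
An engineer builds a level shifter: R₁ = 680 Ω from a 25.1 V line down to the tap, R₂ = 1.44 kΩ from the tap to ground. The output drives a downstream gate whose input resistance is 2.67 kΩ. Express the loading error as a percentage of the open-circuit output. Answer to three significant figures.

Unloaded V = 25.1 × 1440/2120 = 17.049 V.
Loaded: R₂‖R_L = 935.5 Ω, giving V = 25.1 × 935.5/1615 = 14.535 V.
Drop = (17.049 − 14.535) / 17.049 = 14.7 %.

14.7 %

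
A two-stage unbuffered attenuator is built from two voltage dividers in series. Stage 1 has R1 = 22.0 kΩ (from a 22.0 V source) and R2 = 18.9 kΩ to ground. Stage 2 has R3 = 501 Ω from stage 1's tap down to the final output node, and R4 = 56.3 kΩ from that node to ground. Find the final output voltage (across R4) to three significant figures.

V_out ≈ 8.55 V

Stage 2 presents R3+R4 = 56800 Ω as a load on stage 1's tap.
Stage 1's lower leg becomes R2‖(R3+R4) = 14180 Ω, so V_mid = 22.0 × 14180/36180 = 8.623 V.
Stage 2 is itself unloaded: V_out = V_mid × R4/(R3+R4) = 8.623 × 56300/56800 = 8.55 V.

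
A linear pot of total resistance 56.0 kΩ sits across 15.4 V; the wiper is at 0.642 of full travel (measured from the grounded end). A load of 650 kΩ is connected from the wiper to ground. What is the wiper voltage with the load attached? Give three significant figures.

The wiper splits the pot into (1−α)R = 20.05 kΩ above and αR = 35.95 kΩ below.
Lower section ‖ load = 34.07 kΩ.
V_wiper = 15.4 × 34.07/(20.05 + 34.07) = 9.69 V.

V ≈ 9.69 V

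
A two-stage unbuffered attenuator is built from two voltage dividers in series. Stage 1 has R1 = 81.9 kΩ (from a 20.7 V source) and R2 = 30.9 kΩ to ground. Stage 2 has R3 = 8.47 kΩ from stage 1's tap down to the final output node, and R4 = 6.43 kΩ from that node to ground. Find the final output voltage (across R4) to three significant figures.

V_out ≈ 0.977 V

Stage 2 presents R3+R4 = 14.90 kΩ as a load on stage 1's tap.
Stage 1's lower leg becomes R2‖(R3+R4) = 10.05 kΩ, so V_mid = 20.7 × 10.05/91.95 = 2.263 V.
Stage 2 is itself unloaded: V_out = V_mid × R4/(R3+R4) = 2.263 × 6.43/14.90 = 0.977 V.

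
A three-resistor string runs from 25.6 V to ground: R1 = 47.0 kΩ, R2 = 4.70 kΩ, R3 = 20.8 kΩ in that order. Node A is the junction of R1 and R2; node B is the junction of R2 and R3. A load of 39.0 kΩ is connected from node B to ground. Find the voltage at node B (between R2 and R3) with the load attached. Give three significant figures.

At node B, R3 is in parallel with the load: R3‖R_L = 13.57 kΩ.
Below node A the resistance is R2 + (R3‖R_L) = 18.27 kΩ, so V_A = 25.6 × 18.27/65.27 = 7.164 V.
Then V_B = V_A × (R3‖R_L)/(R2 + R3‖R_L) = 7.164 × 13.57/18.27 = 5.32 V.

V ≈ 5.32 V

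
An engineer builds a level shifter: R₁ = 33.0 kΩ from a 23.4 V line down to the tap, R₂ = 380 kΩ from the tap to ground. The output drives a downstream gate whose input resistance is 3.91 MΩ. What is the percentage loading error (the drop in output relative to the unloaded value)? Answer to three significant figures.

The divider's output (Thévenin) resistance is R₁‖R₂ = 30.36 kΩ.
Fractional drop under load = R_th/(R_th + R_L) = 30.36 / (30.36 + 3910) = 0.007706.
So the output falls by 0.771 %.

0.771 %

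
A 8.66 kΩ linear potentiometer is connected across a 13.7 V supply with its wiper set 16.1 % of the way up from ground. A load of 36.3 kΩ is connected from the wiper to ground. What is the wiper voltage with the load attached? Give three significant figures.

The wiper splits the pot into (1−α)R = 7.266 kΩ above and αR = 1.394 kΩ below.
Lower section ‖ load = 1.343 kΩ.
V_wiper = 13.7 × 1.343/(7.266 + 1.343) = 2.14 V.

V ≈ 2.14 V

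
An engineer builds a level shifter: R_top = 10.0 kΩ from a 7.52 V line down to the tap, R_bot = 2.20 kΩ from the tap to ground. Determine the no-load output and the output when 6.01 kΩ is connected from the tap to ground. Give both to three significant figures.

Open-circuit: V = 7.52 × 2.20/(10.0 + 2.20) = 1.36 V.
With the load, R_bot becomes R_bot‖R_L = 1.610 kΩ, so V = 7.52 × 1.610/11.61 = 1.04 V.

Unloaded: 1.36 V; loaded: 1.04 V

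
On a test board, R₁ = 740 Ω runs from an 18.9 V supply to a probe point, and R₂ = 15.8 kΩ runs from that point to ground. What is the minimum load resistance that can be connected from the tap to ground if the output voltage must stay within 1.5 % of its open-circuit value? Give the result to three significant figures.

R_L(min) ≈ 46.4 kΩ

Output resistance R_th = R₁‖R₂ = (740 × 15800)/16540 = 706.9 Ω.
The fractional drop is R_th/(R_th + R_L); requiring this ≤ 0.0150 gives R_L ≥ R_th(1/0.0150 − 1) = 706.9 × 65.67 = 46.4 kΩ.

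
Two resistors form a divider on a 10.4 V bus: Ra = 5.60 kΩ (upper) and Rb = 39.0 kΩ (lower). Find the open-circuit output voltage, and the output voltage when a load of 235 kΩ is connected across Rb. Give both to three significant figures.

Open-circuit: V = 10.4 × 39.0/(5.60 + 39.0) = 9.09 V.
With the load, Rb becomes Rb‖R_L = 33.45 kΩ, so V = 10.4 × 33.45/39.05 = 8.91 V.

Unloaded: 9.09 V; loaded: 8.91 V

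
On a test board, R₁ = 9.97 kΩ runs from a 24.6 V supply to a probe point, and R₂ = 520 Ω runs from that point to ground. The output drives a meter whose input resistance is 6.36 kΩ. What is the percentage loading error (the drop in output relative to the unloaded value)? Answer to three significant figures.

7.21 %

The divider's output (Thévenin) resistance is R₁‖R₂ = 494.2 Ω.
Fractional drop under load = R_th/(R_th + R_L) = 494.2 / (494.2 + 6360) = 0.07210.
So the output falls by 7.21 %.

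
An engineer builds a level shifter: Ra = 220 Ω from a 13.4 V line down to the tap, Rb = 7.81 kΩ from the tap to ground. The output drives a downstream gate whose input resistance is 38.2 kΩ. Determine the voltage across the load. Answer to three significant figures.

V_out ≈ 13.0 V

The load sits in parallel with Rb: Rb‖R_L = (7810 × 38200) / (7810 + 38200) = 6484 Ω.
V_out = 13.4 × 6484 / (220 + 6484) = 13.4 × 6484/6704 = 13.0 V.
(Unloaded it would have been 13.0 V.)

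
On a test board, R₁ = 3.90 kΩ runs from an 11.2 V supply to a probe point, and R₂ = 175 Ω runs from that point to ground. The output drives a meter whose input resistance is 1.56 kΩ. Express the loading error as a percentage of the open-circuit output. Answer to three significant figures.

9.70 %

The divider's output (Thévenin) resistance is R₁‖R₂ = 167.5 Ω.
Fractional drop under load = R_th/(R_th + R_L) = 167.5 / (167.5 + 1560) = 0.09695.
So the output falls by 9.70 %.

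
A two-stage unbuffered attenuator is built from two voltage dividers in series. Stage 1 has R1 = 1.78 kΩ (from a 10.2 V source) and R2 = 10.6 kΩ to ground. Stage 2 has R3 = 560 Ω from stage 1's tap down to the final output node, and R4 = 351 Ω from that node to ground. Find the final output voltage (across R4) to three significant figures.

Stage 2 presents R3+R4 = 911.0 Ω as a load on stage 1's tap.
Stage 1's lower leg becomes R2‖(R3+R4) = 838.9 Ω, so V_mid = 10.2 × 838.9/2619 = 3.267 V.
Stage 2 is itself unloaded: V_out = V_mid × R4/(R3+R4) = 3.267 × 351/911.0 = 1.26 V.

V_out ≈ 1.26 V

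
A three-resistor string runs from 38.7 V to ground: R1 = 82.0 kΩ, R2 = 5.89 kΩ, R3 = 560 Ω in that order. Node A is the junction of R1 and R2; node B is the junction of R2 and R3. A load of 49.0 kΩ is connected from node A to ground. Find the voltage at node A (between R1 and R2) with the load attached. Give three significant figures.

V ≈ 2.52 V

Below node A the series string R2+R3 = 6450 Ω sits in parallel with the 49000 Ω load: 5700 Ω.
V_A = 38.7 × 5700/(82000 + 5700) = 2.52 V.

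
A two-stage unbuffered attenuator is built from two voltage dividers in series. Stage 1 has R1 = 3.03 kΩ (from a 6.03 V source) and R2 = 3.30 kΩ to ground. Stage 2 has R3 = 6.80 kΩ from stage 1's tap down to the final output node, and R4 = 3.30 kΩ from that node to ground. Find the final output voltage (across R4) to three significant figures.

Stage 2 presents R3+R4 = 10.10 kΩ as a load on stage 1's tap.
Stage 1's lower leg becomes R2‖(R3+R4) = 2.487 kΩ, so V_mid = 6.03 × 2.487/5.517 = 2.718 V.
Stage 2 is itself unloaded: V_out = V_mid × R4/(R3+R4) = 2.718 × 3.30/10.10 = 0.888 V.

V_out ≈ 0.888 V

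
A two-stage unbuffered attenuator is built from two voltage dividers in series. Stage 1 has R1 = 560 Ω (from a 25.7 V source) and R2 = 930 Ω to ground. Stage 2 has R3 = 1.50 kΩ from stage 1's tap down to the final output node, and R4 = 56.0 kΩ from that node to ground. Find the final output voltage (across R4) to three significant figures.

V_out ≈ 15.5 V

Stage 2 presents R3+R4 = 57500 Ω as a load on stage 1's tap.
Stage 1's lower leg becomes R2‖(R3+R4) = 915.2 Ω, so V_mid = 25.7 × 915.2/1475 = 15.94 V.
Stage 2 is itself unloaded: V_out = V_mid × R4/(R3+R4) = 15.94 × 56000/57500 = 15.5 V.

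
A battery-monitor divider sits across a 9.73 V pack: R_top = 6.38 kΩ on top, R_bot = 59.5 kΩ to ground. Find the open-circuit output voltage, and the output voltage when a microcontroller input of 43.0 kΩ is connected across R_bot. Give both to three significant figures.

Open-circuit: V = 9.73 × 59.5/(6.38 + 59.5) = 8.79 V.
With the load, R_bot becomes R_bot‖R_L = 24.96 kΩ, so V = 9.73 × 24.96/31.34 = 7.75 V.

Unloaded: 8.79 V; loaded: 7.75 V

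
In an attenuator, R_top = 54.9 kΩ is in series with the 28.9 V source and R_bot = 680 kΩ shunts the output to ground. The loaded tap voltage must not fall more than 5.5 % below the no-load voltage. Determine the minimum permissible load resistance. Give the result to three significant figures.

R_L(min) ≈ 873 kΩ

Output resistance R_th = R_top‖R_bot = (54.9 × 680)/734.9 = 50.80 kΩ.
The fractional drop is R_th/(R_th + R_L); requiring this ≤ 0.0550 gives R_L ≥ R_th(1/0.0550 − 1) = 50.80 × 17.18 = 873 kΩ.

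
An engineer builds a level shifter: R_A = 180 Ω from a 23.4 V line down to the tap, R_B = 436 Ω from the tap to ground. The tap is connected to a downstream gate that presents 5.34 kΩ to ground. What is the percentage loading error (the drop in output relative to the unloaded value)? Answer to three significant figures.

2.33 %

The divider's output (Thévenin) resistance is R_A‖R_B = 127.4 Ω.
Fractional drop under load = R_th/(R_th + R_L) = 127.4 / (127.4 + 5340) = 0.02330.
So the output falls by 2.33 %.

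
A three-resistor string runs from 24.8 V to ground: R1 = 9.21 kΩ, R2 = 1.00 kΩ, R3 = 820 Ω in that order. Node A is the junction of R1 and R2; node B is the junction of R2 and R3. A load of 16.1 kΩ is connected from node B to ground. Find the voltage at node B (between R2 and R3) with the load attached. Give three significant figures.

At node B, R3 is in parallel with the load: R3‖R_L = 780.3 Ω.
Below node A the resistance is R2 + (R3‖R_L) = 1780 Ω, so V_A = 24.8 × 1780/10990 = 4.017 V.
Then V_B = V_A × (R3‖R_L)/(R2 + R3‖R_L) = 4.017 × 780.3/1780 = 1.76 V.

V ≈ 1.76 V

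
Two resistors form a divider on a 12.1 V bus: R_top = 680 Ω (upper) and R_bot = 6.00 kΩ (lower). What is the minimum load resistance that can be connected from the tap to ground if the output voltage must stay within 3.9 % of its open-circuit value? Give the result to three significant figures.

Output resistance R_th = R_top‖R_bot = (680 × 6000)/6680 = 610.8 Ω.
The fractional drop is R_th/(R_th + R_L); requiring this ≤ 0.0390 gives R_L ≥ R_th(1/0.0390 − 1) = 610.8 × 24.64 = 15.1 kΩ.

R_L(min) ≈ 15.1 kΩ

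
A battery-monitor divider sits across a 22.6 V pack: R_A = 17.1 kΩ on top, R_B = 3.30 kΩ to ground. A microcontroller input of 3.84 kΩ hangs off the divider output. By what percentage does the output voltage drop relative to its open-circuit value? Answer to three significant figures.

41.9 %

Unloaded V = 22.6 × 3.30/20.40 = 3.656 V.
Loaded: R_B‖R_L = 1.775 kΩ, giving V = 22.6 × 1.775/18.87 = 2.125 V.
Drop = (3.656 − 2.125) / 3.656 = 41.9 %.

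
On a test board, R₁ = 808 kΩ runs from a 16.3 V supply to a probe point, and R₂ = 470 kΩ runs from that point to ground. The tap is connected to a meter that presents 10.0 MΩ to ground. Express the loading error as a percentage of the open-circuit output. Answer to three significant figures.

2.89 %

The divider's output (Thévenin) resistance is R₁‖R₂ = 297.2 kΩ.
Fractional drop under load = R_th/(R_th + R_L) = 297.2 / (297.2 + 10000) = 0.02886.
So the output falls by 2.89 %.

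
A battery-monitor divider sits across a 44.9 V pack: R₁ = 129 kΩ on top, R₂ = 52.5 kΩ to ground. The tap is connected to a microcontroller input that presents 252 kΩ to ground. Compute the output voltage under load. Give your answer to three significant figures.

The load sits in parallel with R₂: R₂‖R_L = (52.5 × 252) / (52.5 + 252) = 43.45 kΩ.
V_out = 44.9 × 43.45 / (129 + 43.45) = 44.9 × 43.45/172.4 = 11.3 V.

V_out ≈ 11.3 V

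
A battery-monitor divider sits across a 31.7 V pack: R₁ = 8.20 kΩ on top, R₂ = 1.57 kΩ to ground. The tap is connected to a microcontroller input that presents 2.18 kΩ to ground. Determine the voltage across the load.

V_out ≈ 3.17 V

The load sits in parallel with R₂: R₂‖R_L = (1.57 × 2.18) / (1.57 + 2.18) = 0.9127 kΩ.
V_out = 31.7 × 0.9127 / (8.20 + 0.9127) = 31.7 × 0.9127/9.113 = 3.17 V.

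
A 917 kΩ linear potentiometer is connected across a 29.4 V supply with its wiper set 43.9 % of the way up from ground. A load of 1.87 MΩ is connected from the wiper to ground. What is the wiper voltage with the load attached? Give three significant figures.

V ≈ 11.5 V

The wiper splits the pot into (1−α)R = 514.4 kΩ above and αR = 402.6 kΩ below.
Lower section ‖ load = 331.3 kΩ.
V_wiper = 29.4 × 331.3/(514.4 + 331.3) = 11.5 V.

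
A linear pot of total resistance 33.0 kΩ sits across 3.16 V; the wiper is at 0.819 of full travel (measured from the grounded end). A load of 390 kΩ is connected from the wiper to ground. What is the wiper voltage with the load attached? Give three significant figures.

The wiper splits the pot into (1−α)R = 5.973 kΩ above and αR = 27.03 kΩ below.
Lower section ‖ load = 25.28 kΩ.
V_wiper = 3.16 × 25.28/(5.973 + 25.28) = 2.56 V.

V ≈ 2.56 V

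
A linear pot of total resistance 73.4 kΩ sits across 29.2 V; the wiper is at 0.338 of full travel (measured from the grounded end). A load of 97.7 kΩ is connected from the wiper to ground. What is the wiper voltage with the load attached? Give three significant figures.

V ≈ 8.45 V

The wiper splits the pot into (1−α)R = 48.59 kΩ above and αR = 24.81 kΩ below.
Lower section ‖ load = 19.79 kΩ.
V_wiper = 29.2 × 19.79/(48.59 + 19.79) = 8.45 V.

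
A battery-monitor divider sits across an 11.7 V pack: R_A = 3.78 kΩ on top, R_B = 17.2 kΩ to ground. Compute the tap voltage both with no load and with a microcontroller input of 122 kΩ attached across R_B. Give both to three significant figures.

Open-circuit: V = 11.7 × 17.2/(3.78 + 17.2) = 9.59 V.
With the load, R_B becomes R_B‖R_L = 15.07 kΩ, so V = 11.7 × 15.07/18.85 = 9.35 V.

Unloaded: 9.59 V; loaded: 9.35 V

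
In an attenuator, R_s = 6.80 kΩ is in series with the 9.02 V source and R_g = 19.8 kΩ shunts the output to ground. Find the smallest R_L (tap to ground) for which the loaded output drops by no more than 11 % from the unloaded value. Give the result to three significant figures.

Output resistance R_th = R_s‖R_g = (6.80 × 19.8)/26.60 = 5.062 kΩ.
The fractional drop is R_th/(R_th + R_L); requiring this ≤ 0.110 gives R_L ≥ R_th(1/0.110 − 1) = 5.062 × 8.091 = 41.0 kΩ.

R_L(min) ≈ 41.0 kΩ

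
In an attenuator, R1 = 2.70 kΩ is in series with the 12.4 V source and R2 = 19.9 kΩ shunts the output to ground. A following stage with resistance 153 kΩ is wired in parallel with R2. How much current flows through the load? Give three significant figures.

R2‖R_L = 17.61 kΩ; V_out = 12.4 × 17.61/20.31 = 10.75 V.
I_L = V_out / R_L = 10.75 / 153 kΩ = 0.0703 mA.

I_L ≈ 0.0703 mA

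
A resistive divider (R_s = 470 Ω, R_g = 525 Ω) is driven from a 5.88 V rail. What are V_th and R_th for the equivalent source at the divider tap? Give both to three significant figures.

V_th = 3.10 V, R_th = 248 Ω

V_th is the open-circuit tap voltage: 5.88 × 525/(470 + 525) = 3.10 V.
With the supply zeroed, R_s and R_g appear in parallel from the tap: R_th = R_s‖R_g = (470 × 525)/995.0 = 248 Ω.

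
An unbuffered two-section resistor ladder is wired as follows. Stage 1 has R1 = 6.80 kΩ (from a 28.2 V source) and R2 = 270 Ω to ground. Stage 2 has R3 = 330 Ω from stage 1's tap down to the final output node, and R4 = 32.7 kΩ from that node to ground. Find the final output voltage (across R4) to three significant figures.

V_out ≈ 1.06 V

Stage 2 presents R3+R4 = 33030 Ω as a load on stage 1's tap.
Stage 1's lower leg becomes R2‖(R3+R4) = 267.8 Ω, so V_mid = 28.2 × 267.8/7068 = 1.069 V.
Stage 2 is itself unloaded: V_out = V_mid × R4/(R3+R4) = 1.069 × 32700/33030 = 1.06 V.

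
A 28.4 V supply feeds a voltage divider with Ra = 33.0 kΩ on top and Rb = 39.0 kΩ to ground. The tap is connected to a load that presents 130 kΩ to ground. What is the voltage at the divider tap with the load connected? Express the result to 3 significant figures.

V_out ≈ 13.5 V

The load sits in parallel with Rb: Rb‖R_L = (39.0 × 130) / (39.0 + 130) = 30.00 kΩ.
V_out = 28.4 × 30.00 / (33.0 + 30.00) = 28.4 × 30.00/63.00 = 13.5 V.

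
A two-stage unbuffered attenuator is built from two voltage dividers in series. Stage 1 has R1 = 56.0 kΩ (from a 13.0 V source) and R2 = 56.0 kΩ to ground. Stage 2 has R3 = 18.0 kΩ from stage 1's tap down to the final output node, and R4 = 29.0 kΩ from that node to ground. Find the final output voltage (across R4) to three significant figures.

Stage 2 presents R3+R4 = 47.00 kΩ as a load on stage 1's tap.
Stage 1's lower leg becomes R2‖(R3+R4) = 25.55 kΩ, so V_mid = 13.0 × 25.55/81.55 = 4.073 V.
Stage 2 is itself unloaded: V_out = V_mid × R4/(R3+R4) = 4.073 × 29.0/47.00 = 2.51 V.

V_out ≈ 2.51 V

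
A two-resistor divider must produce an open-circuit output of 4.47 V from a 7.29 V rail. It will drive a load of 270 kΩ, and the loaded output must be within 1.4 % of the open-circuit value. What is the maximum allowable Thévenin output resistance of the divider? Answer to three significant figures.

Loading drop = R_th/(R_th + R_L) ≤ 0.0140, so R_th ≤ R_L · ε/(1−ε) = 270 kΩ × 0.0140/0.9860 = 3.83 kΩ.
(Any R1, R2 with R2/(R1+R2) = 0.613 and R1‖R2 ≤ 3.83 kΩ will meet the spec.)

R_th ≤ 3.83 kΩ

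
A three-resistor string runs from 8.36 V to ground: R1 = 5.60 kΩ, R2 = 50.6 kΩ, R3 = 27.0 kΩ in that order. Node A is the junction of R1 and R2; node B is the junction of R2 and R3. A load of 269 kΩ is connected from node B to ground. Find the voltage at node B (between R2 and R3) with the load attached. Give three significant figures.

V ≈ 2.54 V

At node B, R3 is in parallel with the load: R3‖R_L = 24.54 kΩ.
Below node A the resistance is R2 + (R3‖R_L) = 75.14 kΩ, so V_A = 8.36 × 75.14/80.74 = 7.780 V.
Then V_B = V_A × (R3‖R_L)/(R2 + R3‖R_L) = 7.780 × 24.54/75.14 = 2.54 V.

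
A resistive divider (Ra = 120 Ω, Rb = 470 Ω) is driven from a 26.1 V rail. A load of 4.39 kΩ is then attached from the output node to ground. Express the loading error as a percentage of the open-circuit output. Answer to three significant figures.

The divider's output (Thévenin) resistance is Ra‖Rb = 95.59 Ω.
Fractional drop under load = R_th/(R_th + R_L) = 95.59 / (95.59 + 4390) = 0.02131.
So the output falls by 2.13 %.

2.13 %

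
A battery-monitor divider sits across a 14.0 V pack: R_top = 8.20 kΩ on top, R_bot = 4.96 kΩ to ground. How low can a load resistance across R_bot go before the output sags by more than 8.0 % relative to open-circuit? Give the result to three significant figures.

R_L(min) ≈ 35.5 kΩ

Output resistance R_th = R_top‖R_bot = (8.20 × 4.96)/13.16 = 3.091 kΩ.
The fractional drop is R_th/(R_th + R_L); requiring this ≤ 0.0800 gives R_L ≥ R_th(1/0.0800 − 1) = 3.091 × 11.50 = 35.5 kΩ.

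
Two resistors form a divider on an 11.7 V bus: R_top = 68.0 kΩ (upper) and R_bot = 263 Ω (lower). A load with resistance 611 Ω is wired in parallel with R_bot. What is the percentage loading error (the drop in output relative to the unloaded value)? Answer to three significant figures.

The divider's output (Thévenin) resistance is R_top‖R_bot = 262.0 Ω.
Fractional drop under load = R_th/(R_th + R_L) = 262.0 / (262.0 + 611) = 0.3001.
So the output falls by 30.0 %.

30.0 %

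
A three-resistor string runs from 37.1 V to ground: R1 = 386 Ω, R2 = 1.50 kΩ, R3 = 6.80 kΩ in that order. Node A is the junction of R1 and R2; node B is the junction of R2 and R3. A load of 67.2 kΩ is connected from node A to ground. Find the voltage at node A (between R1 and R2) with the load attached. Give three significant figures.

Below node A the series string R2+R3 = 8300 Ω sits in parallel with the 67200 Ω load: 7388 Ω.
V_A = 37.1 × 7388/(386 + 7388) = 35.3 V.

V ≈ 35.3 V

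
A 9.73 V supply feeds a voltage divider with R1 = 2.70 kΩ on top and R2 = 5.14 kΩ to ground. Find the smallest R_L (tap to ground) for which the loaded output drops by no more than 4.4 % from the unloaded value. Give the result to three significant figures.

Output resistance R_th = R1‖R2 = (2.70 × 5.14)/7.840 = 1.770 kΩ.
The fractional drop is R_th/(R_th + R_L); requiring this ≤ 0.0440 gives R_L ≥ R_th(1/0.0440 − 1) = 1.770 × 21.73 = 38.5 kΩ.

R_L(min) ≈ 38.5 kΩ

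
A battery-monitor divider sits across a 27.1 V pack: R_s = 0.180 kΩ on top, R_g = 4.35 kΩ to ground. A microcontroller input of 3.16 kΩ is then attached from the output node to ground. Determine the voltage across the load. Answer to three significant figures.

V_out ≈ 24.7 V

The load sits in parallel with R_g: R_g‖R_L = (4350 × 3160) / (4350 + 3160) = 1830 Ω.
V_out = 27.1 × 1830 / (180 + 1830) = 27.1 × 1830/2010 = 24.7 V.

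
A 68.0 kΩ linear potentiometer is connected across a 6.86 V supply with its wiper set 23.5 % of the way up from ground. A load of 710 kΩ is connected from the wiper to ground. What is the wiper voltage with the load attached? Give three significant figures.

The wiper splits the pot into (1−α)R = 52.02 kΩ above and αR = 15.98 kΩ below.
Lower section ‖ load = 15.63 kΩ.
V_wiper = 6.86 × 15.63/(52.02 + 15.63) = 1.58 V.

V ≈ 1.58 V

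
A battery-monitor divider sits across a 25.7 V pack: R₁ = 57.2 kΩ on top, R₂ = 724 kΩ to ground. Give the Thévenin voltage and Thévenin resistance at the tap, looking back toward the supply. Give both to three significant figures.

V_th = 23.8 V, R_th = 53.0 kΩ

V_th is the open-circuit tap voltage: 25.7 × 724/(57.2 + 724) = 23.8 V.
With the supply zeroed, R₁ and R₂ appear in parallel from the tap: R_th = R₁‖R₂ = (57.2 × 724)/781.2 = 53.0 kΩ.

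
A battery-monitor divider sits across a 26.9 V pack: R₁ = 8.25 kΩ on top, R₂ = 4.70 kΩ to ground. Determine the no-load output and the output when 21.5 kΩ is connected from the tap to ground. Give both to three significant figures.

Open-circuit: V = 26.9 × 4.70/(8.25 + 4.70) = 9.76 V.
With the load, R₂ becomes R₂‖R_L = 3.857 kΩ, so V = 26.9 × 3.857/12.11 = 8.57 V.

Unloaded: 9.76 V; loaded: 8.57 V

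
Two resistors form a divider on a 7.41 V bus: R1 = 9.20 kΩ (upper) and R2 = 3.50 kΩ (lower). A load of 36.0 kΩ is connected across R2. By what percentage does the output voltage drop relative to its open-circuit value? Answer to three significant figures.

The divider's output (Thévenin) resistance is R1‖R2 = 2.535 kΩ.
Fractional drop under load = R_th/(R_th + R_L) = 2.535 / (2.535 + 36.0) = 0.06579.
So the output falls by 6.58 %.

6.58 %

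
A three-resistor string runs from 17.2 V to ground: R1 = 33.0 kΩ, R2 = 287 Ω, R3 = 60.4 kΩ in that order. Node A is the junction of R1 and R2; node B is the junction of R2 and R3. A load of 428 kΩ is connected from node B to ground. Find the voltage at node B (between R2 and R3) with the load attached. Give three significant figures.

At node B, R3 is in parallel with the load: R3‖R_L = 52930 Ω.
Below node A the resistance is R2 + (R3‖R_L) = 53220 Ω, so V_A = 17.2 × 53220/86220 = 10.62 V.
Then V_B = V_A × (R3‖R_L)/(R2 + R3‖R_L) = 10.62 × 52930/53220 = 10.6 V.

V ≈ 10.6 V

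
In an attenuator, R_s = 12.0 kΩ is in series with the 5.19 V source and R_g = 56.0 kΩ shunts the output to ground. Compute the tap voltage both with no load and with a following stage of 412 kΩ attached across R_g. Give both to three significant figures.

Unloaded: 4.27 V; loaded: 4.17 V

Open-circuit: V = 5.19 × 56.0/(12.0 + 56.0) = 4.27 V.
With the load, R_g becomes R_g‖R_L = 49.30 kΩ, so V = 5.19 × 49.30/61.30 = 4.17 V.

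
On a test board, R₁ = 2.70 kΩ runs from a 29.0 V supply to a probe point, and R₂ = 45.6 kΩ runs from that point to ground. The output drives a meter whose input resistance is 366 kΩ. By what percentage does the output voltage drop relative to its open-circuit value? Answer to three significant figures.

0.692 %

The divider's output (Thévenin) resistance is R₁‖R₂ = 2.549 kΩ.
Fractional drop under load = R_th/(R_th + R_L) = 2.549 / (2.549 + 366) = 0.006916.
So the output falls by 0.692 %.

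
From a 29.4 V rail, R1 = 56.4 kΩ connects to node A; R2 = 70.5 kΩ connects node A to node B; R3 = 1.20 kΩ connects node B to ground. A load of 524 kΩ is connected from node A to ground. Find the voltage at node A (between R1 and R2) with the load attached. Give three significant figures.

V ≈ 15.5 V

Below node A the series string R2+R3 = 71.70 kΩ sits in parallel with the 524 kΩ load: 63.07 kΩ.
V_A = 29.4 × 63.07/(56.4 + 63.07) = 15.5 V.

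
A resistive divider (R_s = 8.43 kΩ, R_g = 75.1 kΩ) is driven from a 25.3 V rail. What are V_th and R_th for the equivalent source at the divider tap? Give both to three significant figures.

V_th is the open-circuit tap voltage: 25.3 × 75.1/(8.43 + 75.1) = 22.7 V.
With the supply zeroed, R_s and R_g appear in parallel from the tap: R_th = R_s‖R_g = (8.43 × 75.1)/83.53 = 7.58 kΩ.

V_th = 22.7 V, R_th = 7.58 kΩ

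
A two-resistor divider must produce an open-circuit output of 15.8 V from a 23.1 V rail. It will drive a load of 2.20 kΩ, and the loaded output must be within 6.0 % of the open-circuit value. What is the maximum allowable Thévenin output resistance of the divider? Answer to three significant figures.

R_th ≤ 140 Ω

Loading drop = R_th/(R_th + R_L) ≤ 0.0600, so R_th ≤ R_L · ε/(1−ε) = 2.20 kΩ × 0.0600/0.9400 = 140 Ω.
(Any R1, R2 with R2/(R1+R2) = 0.684 and R1‖R2 ≤ 140 Ω will meet the spec.)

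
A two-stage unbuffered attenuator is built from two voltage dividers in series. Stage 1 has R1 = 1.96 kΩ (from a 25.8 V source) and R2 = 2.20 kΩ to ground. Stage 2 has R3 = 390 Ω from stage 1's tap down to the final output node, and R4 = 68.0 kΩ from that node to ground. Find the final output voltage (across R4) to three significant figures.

Stage 2 presents R3+R4 = 68390 Ω as a load on stage 1's tap.
Stage 1's lower leg becomes R2‖(R3+R4) = 2131 Ω, so V_mid = 25.8 × 2131/4091 = 13.44 V.
Stage 2 is itself unloaded: V_out = V_mid × R4/(R3+R4) = 13.44 × 68000/68390 = 13.4 V.

V_out ≈ 13.4 V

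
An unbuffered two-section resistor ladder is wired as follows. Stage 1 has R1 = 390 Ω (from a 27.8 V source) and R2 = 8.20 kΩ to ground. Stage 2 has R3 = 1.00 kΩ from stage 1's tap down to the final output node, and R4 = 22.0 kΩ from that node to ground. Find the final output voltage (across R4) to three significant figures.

Stage 2 presents R3+R4 = 23000 Ω as a load on stage 1's tap.
Stage 1's lower leg becomes R2‖(R3+R4) = 6045 Ω, so V_mid = 27.8 × 6045/6435 = 26.12 V.
Stage 2 is itself unloaded: V_out = V_mid × R4/(R3+R4) = 26.12 × 22000/23000 = 25.0 V.

V_out ≈ 25.0 V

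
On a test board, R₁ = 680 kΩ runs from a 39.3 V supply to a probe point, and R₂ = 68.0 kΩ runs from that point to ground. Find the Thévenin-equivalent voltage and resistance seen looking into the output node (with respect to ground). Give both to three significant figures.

V_th is the open-circuit tap voltage: 39.3 × 68.0/(680 + 68.0) = 3.57 V.
With the supply zeroed, R₁ and R₂ appear in parallel from the tap: R_th = R₁‖R₂ = (680 × 68.0)/748.0 = 61.8 kΩ.

V_th = 3.57 V, R_th = 61.8 kΩ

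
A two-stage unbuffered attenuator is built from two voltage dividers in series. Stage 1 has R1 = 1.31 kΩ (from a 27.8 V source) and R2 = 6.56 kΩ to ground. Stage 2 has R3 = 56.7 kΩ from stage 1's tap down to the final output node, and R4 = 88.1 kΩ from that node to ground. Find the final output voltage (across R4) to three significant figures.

Stage 2 presents R3+R4 = 144.8 kΩ as a load on stage 1's tap.
Stage 1's lower leg becomes R2‖(R3+R4) = 6.276 kΩ, so V_mid = 27.8 × 6.276/7.586 = 23.00 V.
Stage 2 is itself unloaded: V_out = V_mid × R4/(R3+R4) = 23.00 × 88.1/144.8 = 14.0 V.

V_out ≈ 14.0 V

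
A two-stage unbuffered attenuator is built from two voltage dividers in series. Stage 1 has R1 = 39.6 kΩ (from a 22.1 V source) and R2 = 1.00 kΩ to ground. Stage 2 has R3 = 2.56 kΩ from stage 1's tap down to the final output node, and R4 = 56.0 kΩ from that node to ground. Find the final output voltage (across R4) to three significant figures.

Stage 2 presents R3+R4 = 58.56 kΩ as a load on stage 1's tap.
Stage 1's lower leg becomes R2‖(R3+R4) = 0.9832 kΩ, so V_mid = 22.1 × 0.9832/40.58 = 0.5354 V.
Stage 2 is itself unloaded: V_out = V_mid × R4/(R3+R4) = 0.5354 × 56.0/58.56 = 0.512 V.

V_out ≈ 0.512 V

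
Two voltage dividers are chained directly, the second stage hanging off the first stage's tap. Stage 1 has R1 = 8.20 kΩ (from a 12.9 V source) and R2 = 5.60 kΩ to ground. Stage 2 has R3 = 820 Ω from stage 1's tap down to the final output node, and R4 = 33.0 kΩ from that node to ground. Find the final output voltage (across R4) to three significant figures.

V_out ≈ 4.65 V

Stage 2 presents R3+R4 = 33820 Ω as a load on stage 1's tap.
Stage 1's lower leg becomes R2‖(R3+R4) = 4804 Ω, so V_mid = 12.9 × 4804/13000 = 4.766 V.
Stage 2 is itself unloaded: V_out = V_mid × R4/(R3+R4) = 4.766 × 33000/33820 = 4.65 V.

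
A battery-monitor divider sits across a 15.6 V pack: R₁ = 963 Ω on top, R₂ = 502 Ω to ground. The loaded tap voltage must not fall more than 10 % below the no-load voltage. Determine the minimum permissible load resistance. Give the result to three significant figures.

Output resistance R_th = R₁‖R₂ = (963 × 502)/1465 = 330.0 Ω.
The fractional drop is R_th/(R_th + R_L); requiring this ≤ 0.100 gives R_L ≥ R_th(1/0.100 − 1) = 330.0 × 9.000 = 2.97 kΩ.

R_L(min) ≈ 2.97 kΩ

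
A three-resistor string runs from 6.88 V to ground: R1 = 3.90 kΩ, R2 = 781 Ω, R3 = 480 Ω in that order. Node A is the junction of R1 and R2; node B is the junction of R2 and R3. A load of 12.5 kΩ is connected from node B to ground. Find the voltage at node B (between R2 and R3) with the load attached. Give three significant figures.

V ≈ 0.618 V

At node B, R3 is in parallel with the load: R3‖R_L = 462.2 Ω.
Below node A the resistance is R2 + (R3‖R_L) = 1243 Ω, so V_A = 6.88 × 1243/5143 = 1.663 V.
Then V_B = V_A × (R3‖R_L)/(R2 + R3‖R_L) = 1.663 × 462.2/1243 = 0.618 V.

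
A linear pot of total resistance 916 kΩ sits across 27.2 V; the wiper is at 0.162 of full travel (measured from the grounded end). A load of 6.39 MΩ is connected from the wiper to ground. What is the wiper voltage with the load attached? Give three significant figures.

V ≈ 4.32 V

The wiper splits the pot into (1−α)R = 767.6 kΩ above and αR = 148.4 kΩ below.
Lower section ‖ load = 145.0 kΩ.
V_wiper = 27.2 × 145.0/(767.6 + 145.0) = 4.32 V.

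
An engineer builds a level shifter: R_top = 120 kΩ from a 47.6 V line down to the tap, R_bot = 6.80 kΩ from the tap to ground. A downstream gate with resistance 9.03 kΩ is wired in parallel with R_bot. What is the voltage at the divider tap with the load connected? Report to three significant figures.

The load sits in parallel with R_bot: R_bot‖R_L = (6.80 × 9.03) / (6.80 + 9.03) = 3.879 kΩ.
V_out = 47.6 × 3.879 / (120 + 3.879) = 47.6 × 3.879/123.9 = 1.49 V.

V_out ≈ 1.49 V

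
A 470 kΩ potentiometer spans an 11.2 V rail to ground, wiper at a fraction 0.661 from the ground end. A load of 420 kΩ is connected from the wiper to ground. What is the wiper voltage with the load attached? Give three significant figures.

The wiper splits the pot into (1−α)R = 159.3 kΩ above and αR = 310.7 kΩ below.
Lower section ‖ load = 178.6 kΩ.
V_wiper = 11.2 × 178.6/(159.3 + 178.6) = 5.92 V.

V ≈ 5.92 V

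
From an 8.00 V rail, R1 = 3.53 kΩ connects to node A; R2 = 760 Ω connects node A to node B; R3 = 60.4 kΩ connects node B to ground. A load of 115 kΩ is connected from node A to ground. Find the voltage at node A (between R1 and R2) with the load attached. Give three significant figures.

Below node A the series string R2+R3 = 61160 Ω sits in parallel with the 115000 Ω load: 39930 Ω.
V_A = 8.00 × 39930/(3530 + 39930) = 7.35 V.

V ≈ 7.35 V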